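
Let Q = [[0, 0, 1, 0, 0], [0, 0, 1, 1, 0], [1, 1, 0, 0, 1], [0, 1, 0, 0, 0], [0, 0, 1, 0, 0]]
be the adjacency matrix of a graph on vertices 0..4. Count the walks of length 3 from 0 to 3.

The number of length-3 walks from vertex 0 to vertex 3 is entry (0,3) of Q³, where Q is the adjacency matrix.
Q² = [[1, 1, 0, 0, 1], [1, 2, 0, 0, 1], [0, 0, 3, 1, 0], [0, 0, 1, 1, 0], [1, 1, 0, 0, 1]]
Q³ = [[0, 0, 3, 1, 0], [0, 0, 4, 2, 0], [3, 4, 0, 0, 3], [1, 2, 0, 0, 1], [0, 0, 3, 1, 0]]

1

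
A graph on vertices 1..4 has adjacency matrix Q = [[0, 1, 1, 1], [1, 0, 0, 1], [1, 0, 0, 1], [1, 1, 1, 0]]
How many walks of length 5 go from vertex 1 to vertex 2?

29

The number of length-5 walks from vertex 1 to vertex 2 is entry (1,2) of Q⁵, where Q is the adjacency matrix.
Q² = [[3, 1, 1, 2], [1, 2, 2, 1], [1, 2, 2, 1], [2, 1, 1, 3]]
Q³ = [[4, 5, 5, 5], [5, 2, 2, 5], [5, 2, 2, 5], [5, 5, 5, 4]]
Q⁴ = [[15, 9, 9, 14], [9, 10, 10, 9], [9, 10, 10, 9], [14, 9, 9, 15]]
Q⁵ = [[32, 29, 29, 33], [29, 18, 18, 29], [29, 18, 18, 29], [33, 29, 29, 32]]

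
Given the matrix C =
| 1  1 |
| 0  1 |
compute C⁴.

[[1, 4], [0, 1]]

C² = [[1, 2], [0, 1]]
C³ = [[1, 3], [0, 1]]
C⁴ = [[1, 4], [0, 1]]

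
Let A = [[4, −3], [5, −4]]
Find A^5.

A² = I (check: tr A = 0 and det A = −1), so A^5 = A since 5 is odd.

[[4, −3], [5, −4]]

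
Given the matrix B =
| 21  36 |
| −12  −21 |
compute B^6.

[[729, 0], [0, 729]]

tr B = 0 and det B = −9, so the characteristic polynomial is λ² − (0)λ + (−9) with roots −3 and 3.
Eigenvectors give P = [[−3, −2], [2, 1]] with P⁻¹ = [[1, 2], [−2, −3]], and B = P·diag(−3, 3)·P⁻¹.
Then B^6 = P·diag(729, 729)·P⁻¹ = [[−2187, −1458], [1458, 729]] · [[1, 2], [−2, −3]] = [[729, 0], [0, 729]].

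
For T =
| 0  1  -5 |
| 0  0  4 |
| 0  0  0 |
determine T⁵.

T is strictly triangular, hence nilpotent: T³ = 0, so T⁵ = 0.

[[0, 0, 0], [0, 0, 0], [0, 0, 0]]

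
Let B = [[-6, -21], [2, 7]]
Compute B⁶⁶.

B² = B (a projection; rank 1, trace 1), so B⁶⁶ = B.

[[-6, -21], [2, 7]]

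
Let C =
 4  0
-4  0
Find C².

[[16, 0], [-16, 0]]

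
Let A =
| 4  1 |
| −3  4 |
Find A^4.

[[−23, 208], [−624, −23]]

A^2 = [[13, 8], [−24, 13]]
A^3 = [[28, 45], [−135, 28]]
A^4 = [[−23, 208], [−624, −23]]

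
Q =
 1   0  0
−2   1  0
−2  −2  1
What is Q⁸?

Q = I + N where N = [[0, 0, 0], [−2, 0, 0], [−2, −2, 0]] is strictly lower-triangular, so N³ = 0.
(I + N)⁸ = I + 8·N + 28·N² = [[1, 0, 0], [−16, 1, 0], [96, −16, 1]].

[[1, 0, 0], [−16, 1, 0], [96, −16, 1]]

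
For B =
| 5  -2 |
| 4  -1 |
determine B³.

[[53, -26], [52, -25]]

tr B = 4 and det B = 3, so the characteristic polynomial is λ² − (4)λ + (3) with roots 3 and 1.
Eigenvectors give P = [[1, -1], [1, -2]] with P⁻¹ = [[2, -1], [1, -1]], and B = P·diag(3, 1)·P⁻¹.
Then B³ = P·diag(27, 1)·P⁻¹ = [[27, -1], [27, -2]] · [[2, -1], [1, -1]] = [[53, -26], [52, -25]].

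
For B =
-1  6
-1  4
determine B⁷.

tr B = 3 and det B = 2, so the characteristic polynomial is λ² − (3)λ + (2) with roots 2 and 1.
Eigenvectors give P = [[2, -3], [1, -1]] with P⁻¹ = [[-1, 3], [-1, 2]], and B = P·diag(2, 1)·P⁻¹.
Then B⁷ = P·diag(128, 1)·P⁻¹ = [[256, -3], [128, -1]] · [[-1, 3], [-1, 2]] = [[-253, 762], [-127, 382]].

[[-253, 762], [-127, 382]]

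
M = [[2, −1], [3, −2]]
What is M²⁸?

[[1, 0], [0, 1]]

M² = I (check: tr M = 0 and det M = −1), so M²⁸ = I since 28 is even.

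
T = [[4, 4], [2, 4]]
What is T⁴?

T² = [[24, 32], [16, 24]]
T³ = [[160, 224], [112, 160]]
T⁴ = [[1088, 1536], [768, 1088]]

[[1088, 1536], [768, 1088]]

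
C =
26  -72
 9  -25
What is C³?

tr C = 1 and det C = -2, so the characteristic polynomial is λ² − (1)λ + (-2) with roots 2 and -1.
Eigenvectors give P = [[3, -8], [1, -3]] with P⁻¹ = [[3, -8], [1, -3]], and C = P·diag(2, -1)·P⁻¹.
Then C³ = P·diag(8, -1)·P⁻¹ = [[24, 8], [8, 3]] · [[3, -8], [1, -3]] = [[80, -216], [27, -73]].

[[80, -216], [27, -73]]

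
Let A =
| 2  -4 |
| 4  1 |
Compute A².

[[-12, -12], [12, -15]]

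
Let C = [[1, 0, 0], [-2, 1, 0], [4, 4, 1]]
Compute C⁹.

C = I + N where N = [[0, 0, 0], [-2, 0, 0], [4, 4, 0]] is strictly lower-triangular, so N³ = 0.
(I + N)⁹ = I + 9·N + 36·N² = [[1, 0, 0], [-18, 1, 0], [-252, 36, 1]].

[[1, 0, 0], [-18, 1, 0], [-252, 36, 1]]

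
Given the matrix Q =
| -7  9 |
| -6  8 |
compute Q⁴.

[[-29, 45], [-30, 46]]

tr Q = 1 and det Q = -2, so the characteristic polynomial is λ² − (1)λ + (-2) with roots 2 and -1.
Eigenvectors give P = [[1, 3], [1, 2]] with P⁻¹ = [[-2, 3], [1, -1]], and Q = P·diag(2, -1)·P⁻¹.
Then Q⁴ = P·diag(16, 1)·P⁻¹ = [[16, 3], [16, 2]] · [[-2, 3], [1, -1]] = [[-29, 45], [-30, 46]].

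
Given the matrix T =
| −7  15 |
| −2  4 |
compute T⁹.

tr T = −3 and det T = 2, so the characteristic polynomial is λ² − (−3)λ + (2) with roots −1 and −2.
Eigenvectors give P = [[−5, 3], [−2, 1]] with P⁻¹ = [[1, −3], [2, −5]], and T = P·diag(−1, −2)·P⁻¹.
Then T⁹ = P·diag(−1, −512)·P⁻¹ = [[5, −1536], [2, −512]] · [[1, −3], [2, −5]] = [[−3067, 7665], [−1022, 2554]].

[[−3067, 7665], [−1022, 2554]]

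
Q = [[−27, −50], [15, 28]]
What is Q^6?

[[−3261, −6650], [1995, 4054]]

tr Q = 1 and det Q = −6, so the characteristic polynomial is λ² − (1)λ + (−6) with roots −2 and 3.
Eigenvectors give P = [[2, −5], [−1, 3]] with P⁻¹ = [[3, 5], [1, 2]], and Q = P·diag(−2, 3)·P⁻¹.
Then Q^6 = P·diag(64, 729)·P⁻¹ = [[128, −3645], [−64, 2187]] · [[3, 5], [1, 2]] = [[−3261, −6650], [1995, 4054]].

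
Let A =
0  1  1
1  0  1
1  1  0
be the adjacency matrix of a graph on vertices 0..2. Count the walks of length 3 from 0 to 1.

3

The number of length-3 walks from vertex 0 to vertex 1 is entry (0,1) of A^3, where A is the adjacency matrix.
A^2 = [[2, 1, 1], [1, 2, 1], [1, 1, 2]]
A^3 = [[2, 3, 3], [3, 2, 3], [3, 3, 2]]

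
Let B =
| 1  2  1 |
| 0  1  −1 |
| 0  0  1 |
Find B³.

[[1, 6, −3], [0, 1, −3], [0, 0, 1]]

B = I + N where N = [[0, 2, 1], [0, 0, −1], [0, 0, 0]] is strictly upper-triangular, so N³ = 0.
(I + N)³ = I + 3·N + 3·N² = [[1, 6, −3], [0, 1, −3], [0, 0, 1]].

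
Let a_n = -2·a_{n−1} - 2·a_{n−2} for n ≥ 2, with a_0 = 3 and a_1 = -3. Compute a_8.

With companion matrix M = [[-2, -2], [1, 0]], [a_n, a_{n−1}]ᵀ = M·[a_{n−1}, a_{n−2}]ᵀ, so [a_8, a_7]ᵀ = M⁷·[a_1, a_0]ᵀ.
M⁷ = [[0, 16], [-8, -16]], giving [a_8, a_7]ᵀ = [[48], [-24]].

48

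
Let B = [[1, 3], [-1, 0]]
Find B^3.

B^2 = [[-2, 3], [-1, -3]]
B^3 = [[-5, -6], [2, -3]]

[[-5, -6], [2, -3]]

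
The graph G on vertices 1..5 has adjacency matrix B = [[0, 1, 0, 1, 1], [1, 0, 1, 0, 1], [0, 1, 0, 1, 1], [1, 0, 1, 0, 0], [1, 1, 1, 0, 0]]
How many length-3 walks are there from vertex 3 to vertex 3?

The number of length-3 walks from vertex 3 to vertex 3 is entry (3,3) of B^3, where B is the adjacency matrix.
B^2 = [[3, 1, 3, 0, 1], [1, 3, 1, 2, 2], [3, 1, 3, 0, 1], [0, 2, 0, 2, 2], [1, 2, 1, 2, 3]]
B^3 = [[2, 7, 2, 6, 7], [7, 4, 7, 2, 5], [2, 7, 2, 6, 7], [6, 2, 6, 0, 2], [7, 5, 7, 2, 4]]

2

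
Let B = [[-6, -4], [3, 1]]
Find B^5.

tr B = -5 and det B = 6, so the characteristic polynomial is λ² − (-5)λ + (6) with roots -2 and -3.
Eigenvectors give P = [[1, -4], [-1, 3]] with P⁻¹ = [[-3, -4], [-1, -1]], and B = P·diag(-2, -3)·P⁻¹.
Then B^5 = P·diag(-32, -243)·P⁻¹ = [[-32, 972], [32, -729]] · [[-3, -4], [-1, -1]] = [[-876, -844], [633, 601]].

[[-876, -844], [633, 601]]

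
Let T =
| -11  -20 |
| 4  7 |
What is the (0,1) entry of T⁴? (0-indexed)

tr T = -4 and det T = 3, so the characteristic polynomial is λ² − (-4)λ + (3) with roots -3 and -1.
Eigenvectors give P = [[5, -2], [-2, 1]] with P⁻¹ = [[1, 2], [2, 5]], and T = P·diag(-3, -1)·P⁻¹.
Then T⁴ = P·diag(81, 1)·P⁻¹ = [[405, -2], [-162, 1]] · [[1, 2], [2, 5]] = [[401, 800], [-160, -319]].

800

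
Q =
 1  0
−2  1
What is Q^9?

[[1, 0], [−18, 1]]

Q = I + N where N = [[0, 0], [−2, 0]] is strictly lower-triangular, so N^2 = 0.
(I + N)^9 = I + 9·N = [[1, 0], [−18, 1]].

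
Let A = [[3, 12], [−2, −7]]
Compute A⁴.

[[−159, −480], [80, 241]]

tr A = −4 and det A = 3, so the characteristic polynomial is λ² − (−4)λ + (3) with roots −1 and −3.
Eigenvectors give P = [[3, 2], [−1, −1]] with P⁻¹ = [[1, 2], [−1, −3]], and A = P·diag(−1, −3)·P⁻¹.
Then A⁴ = P·diag(1, 81)·P⁻¹ = [[3, 162], [−1, −81]] · [[1, 2], [−1, −3]] = [[−159, −480], [80, 241]].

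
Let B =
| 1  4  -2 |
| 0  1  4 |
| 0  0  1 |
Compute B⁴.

B = I + N where N = [[0, 4, -2], [0, 0, 4], [0, 0, 0]] is strictly upper-triangular, so N³ = 0.
(I + N)⁴ = I + 4·N + 6·N² = [[1, 16, 88], [0, 1, 16], [0, 0, 1]].

[[1, 16, 88], [0, 1, 16], [0, 0, 1]]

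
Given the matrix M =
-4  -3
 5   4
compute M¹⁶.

[[1, 0], [0, 1]]

M² = I (check: tr M = 0 and det M = -1), so M¹⁶ = I since 16 is even.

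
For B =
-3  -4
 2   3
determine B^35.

B² = I (check: tr B = 0 and det B = -1), so B^35 = B since 35 is odd.

[[-3, -4], [2, 3]]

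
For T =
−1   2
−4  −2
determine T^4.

T^2 = [[−7, −6], [12, −4]]
T^3 = [[31, −2], [4, 32]]
T^4 = [[−23, 66], [−132, −56]]

[[−23, 66], [−132, −56]]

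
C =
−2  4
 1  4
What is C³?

[[−8, 64], [16, 88]]

C² = [[8, 8], [2, 20]]
C³ = [[−8, 64], [16, 88]]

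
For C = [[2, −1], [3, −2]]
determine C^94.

[[1, 0], [0, 1]]

C² = I (check: tr C = 0 and det C = −1), so C^94 = I since 94 is even.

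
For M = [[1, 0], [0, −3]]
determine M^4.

M^2 = [[1, 0], [0, 9]]
M^3 = [[1, 0], [0, −27]]
M^4 = [[1, 0], [0, 81]]

[[1, 0], [0, 81]]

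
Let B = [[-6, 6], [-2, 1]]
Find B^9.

[[-77196, 115026], [-38342, 57001]]

tr B = -5 and det B = 6, so the characteristic polynomial is λ² − (-5)λ + (6) with roots -2 and -3.
Eigenvectors give P = [[-3, 2], [-2, 1]] with P⁻¹ = [[1, -2], [2, -3]], and B = P·diag(-2, -3)·P⁻¹.
Then B^9 = P·diag(-512, -19683)·P⁻¹ = [[1536, -39366], [1024, -19683]] · [[1, -2], [2, -3]] = [[-77196, 115026], [-38342, 57001]].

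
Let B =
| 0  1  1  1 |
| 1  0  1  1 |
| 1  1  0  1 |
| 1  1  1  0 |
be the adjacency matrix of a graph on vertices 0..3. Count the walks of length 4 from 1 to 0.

The number of length-4 walks from vertex 1 to vertex 0 is entry (1,0) of B⁴, where B is the adjacency matrix.
B² = [[3, 2, 2, 2], [2, 3, 2, 2], [2, 2, 3, 2], [2, 2, 2, 3]]
B³ = [[6, 7, 7, 7], [7, 6, 7, 7], [7, 7, 6, 7], [7, 7, 7, 6]]
B⁴ = [[21, 20, 20, 20], [20, 21, 20, 20], [20, 20, 21, 20], [20, 20, 20, 21]]

20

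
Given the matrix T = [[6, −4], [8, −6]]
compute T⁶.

[[64, 0], [0, 64]]

tr T = 0 and det T = −4, so the characteristic polynomial is λ² − (0)λ + (−4) with roots 2 and −2.
Eigenvectors give P = [[1, −1], [1, −2]] with P⁻¹ = [[2, −1], [1, −1]], and T = P·diag(2, −2)·P⁻¹.
Then T⁶ = P·diag(64, 64)·P⁻¹ = [[64, −64], [64, −128]] · [[2, −1], [1, −1]] = [[64, 0], [0, 64]].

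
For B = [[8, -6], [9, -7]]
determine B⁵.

tr B = 1 and det B = -2, so the characteristic polynomial is λ² − (1)λ + (-2) with roots -1 and 2.
Eigenvectors give P = [[-2, 1], [-3, 1]] with P⁻¹ = [[1, -1], [3, -2]], and B = P·diag(-1, 2)·P⁻¹.
Then B⁵ = P·diag(-1, 32)·P⁻¹ = [[2, 32], [3, 32]] · [[1, -1], [3, -2]] = [[98, -66], [99, -67]].

[[98, -66], [99, -67]]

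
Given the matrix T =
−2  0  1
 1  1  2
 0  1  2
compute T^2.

[[4, 1, 0], [−1, 3, 7], [1, 3, 6]]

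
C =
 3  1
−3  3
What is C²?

[[6, 6], [−18, 6]]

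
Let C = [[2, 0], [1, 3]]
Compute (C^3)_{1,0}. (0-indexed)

tr C = 5 and det C = 6, so the characteristic polynomial is λ² − (5)λ + (6) with roots 3 and 2.
Eigenvectors give P = [[0, 1], [1, −1]] with P⁻¹ = [[1, 1], [1, 0]], and C = P·diag(3, 2)·P⁻¹.
Then C^3 = P·diag(27, 8)·P⁻¹ = [[0, 8], [27, −8]] · [[1, 1], [1, 0]] = [[8, 0], [19, 27]].

19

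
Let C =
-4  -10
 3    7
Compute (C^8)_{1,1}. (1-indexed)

-1274

tr C = 3 and det C = 2, so the characteristic polynomial is λ² − (3)λ + (2) with roots 1 and 2.
Eigenvectors give P = [[-2, -5], [1, 3]] with P⁻¹ = [[-3, -5], [1, 2]], and C = P·diag(1, 2)·P⁻¹.
Then C^8 = P·diag(1, 256)·P⁻¹ = [[-2, -1280], [1, 768]] · [[-3, -5], [1, 2]] = [[-1274, -2550], [765, 1531]].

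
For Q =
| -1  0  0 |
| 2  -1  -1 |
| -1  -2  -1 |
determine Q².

[[1, 0, 0], [-3, 3, 2], [-2, 4, 3]]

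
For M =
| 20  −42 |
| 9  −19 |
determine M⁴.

tr M = 1 and det M = −2, so the characteristic polynomial is λ² − (1)λ + (−2) with roots −1 and 2.
Eigenvectors give P = [[2, 7], [1, 3]] with P⁻¹ = [[−3, 7], [1, −2]], and M = P·diag(−1, 2)·P⁻¹.
Then M⁴ = P·diag(1, 16)·P⁻¹ = [[2, 112], [1, 48]] · [[−3, 7], [1, −2]] = [[106, −210], [45, −89]].

[[106, −210], [45, −89]]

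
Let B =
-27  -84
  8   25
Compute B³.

tr B = -2 and det B = -3, so the characteristic polynomial is λ² − (-2)λ + (-3) with roots -3 and 1.
Eigenvectors give P = [[-7, 3], [2, -1]] with P⁻¹ = [[-1, -3], [-2, -7]], and B = P·diag(-3, 1)·P⁻¹.
Then B³ = P·diag(-27, 1)·P⁻¹ = [[189, 3], [-54, -1]] · [[-1, -3], [-2, -7]] = [[-195, -588], [56, 169]].

[[-195, -588], [56, 169]]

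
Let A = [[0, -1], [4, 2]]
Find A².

[[-4, -2], [8, 0]]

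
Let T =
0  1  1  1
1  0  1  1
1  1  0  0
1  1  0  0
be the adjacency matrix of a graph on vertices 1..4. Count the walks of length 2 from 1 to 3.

The number of length-2 walks from vertex 1 to vertex 3 is entry (1,3) of T², where T is the adjacency matrix.
T² = [[3, 2, 1, 1], [2, 3, 1, 1], [1, 1, 2, 2], [1, 1, 2, 2]]

1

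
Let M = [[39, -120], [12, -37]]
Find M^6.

tr M = 2 and det M = -3, so the characteristic polynomial is λ² − (2)λ + (-3) with roots -1 and 3.
Eigenvectors give P = [[-3, 10], [-1, 3]] with P⁻¹ = [[3, -10], [1, -3]], and M = P·diag(-1, 3)·P⁻¹.
Then M^6 = P·diag(1, 729)·P⁻¹ = [[-3, 7290], [-1, 2187]] · [[3, -10], [1, -3]] = [[7281, -21840], [2184, -6551]].

[[7281, -21840], [2184, -6551]]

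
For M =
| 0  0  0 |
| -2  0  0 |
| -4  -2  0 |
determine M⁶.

[[0, 0, 0], [0, 0, 0], [0, 0, 0]]

M is strictly triangular, hence nilpotent: M³ = 0, so M⁶ = 0.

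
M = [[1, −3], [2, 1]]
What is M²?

[[−5, −6], [4, −5]]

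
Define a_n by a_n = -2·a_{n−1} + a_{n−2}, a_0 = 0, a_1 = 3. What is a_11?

With companion matrix C = [[-2, 1], [1, 0]], [a_n, a_{n−1}]ᵀ = C·[a_{n−1}, a_{n−2}]ᵀ, so [a_11, a_10]ᵀ = C¹⁰·[a_1, a_0]ᵀ.
C¹⁰ = [[5741, -2378], [-2378, 985]], giving [a_11, a_10]ᵀ = [[17223], [-7134]].

17223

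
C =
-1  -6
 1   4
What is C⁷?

[[-253, -762], [127, 382]]

tr C = 3 and det C = 2, so the characteristic polynomial is λ² − (3)λ + (2) with roots 2 and 1.
Eigenvectors give P = [[-2, 3], [1, -1]] with P⁻¹ = [[1, 3], [1, 2]], and C = P·diag(2, 1)·P⁻¹.
Then C⁷ = P·diag(128, 1)·P⁻¹ = [[-256, 3], [128, -1]] · [[1, 3], [1, 2]] = [[-253, -762], [127, 382]].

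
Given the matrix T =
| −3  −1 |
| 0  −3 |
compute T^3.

T^2 = [[9, 6], [0, 9]]
T^3 = [[−27, −27], [0, −27]]

[[−27, −27], [0, −27]]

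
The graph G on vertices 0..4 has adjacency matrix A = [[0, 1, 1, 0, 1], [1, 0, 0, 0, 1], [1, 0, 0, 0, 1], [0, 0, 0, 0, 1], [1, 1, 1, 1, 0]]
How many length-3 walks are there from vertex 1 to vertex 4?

The number of length-3 walks from vertex 1 to vertex 4 is entry (1,4) of A^3, where A is the adjacency matrix.
A^2 = [[3, 1, 1, 1, 2], [1, 2, 2, 1, 1], [1, 2, 2, 1, 1], [1, 1, 1, 1, 0], [2, 1, 1, 0, 4]]
A^3 = [[4, 5, 5, 2, 6], [5, 2, 2, 1, 6], [5, 2, 2, 1, 6], [2, 1, 1, 0, 4], [6, 6, 6, 4, 4]]

6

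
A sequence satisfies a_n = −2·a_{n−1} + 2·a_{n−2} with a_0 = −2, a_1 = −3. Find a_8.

1376

With companion matrix A = [[−2, 2], [1, 0]], [a_n, a_{n−1}]ᵀ = A·[a_{n−1}, a_{n−2}]ᵀ, so [a_8, a_7]ᵀ = A^7·[a_1, a_0]ᵀ.
A^7 = [[−896, 656], [328, −240]], giving [a_8, a_7]ᵀ = [[1376], [−504]].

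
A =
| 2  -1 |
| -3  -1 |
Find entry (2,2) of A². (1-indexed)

4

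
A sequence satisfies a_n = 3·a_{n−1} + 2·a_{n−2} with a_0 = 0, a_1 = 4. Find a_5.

With companion matrix T = [[3, 2], [1, 0]], [a_n, a_{n−1}]ᵀ = T·[a_{n−1}, a_{n−2}]ᵀ, so [a_5, a_4]ᵀ = T⁴·[a_1, a_0]ᵀ.
T⁴ = [[139, 78], [39, 22]], giving [a_5, a_4]ᵀ = [[556], [156]].

556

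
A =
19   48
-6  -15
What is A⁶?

tr A = 4 and det A = 3, so the characteristic polynomial is λ² − (4)λ + (3) with roots 1 and 3.
Eigenvectors give P = [[-8, -3], [3, 1]] with P⁻¹ = [[1, 3], [-3, -8]], and A = P·diag(1, 3)·P⁻¹.
Then A⁶ = P·diag(1, 729)·P⁻¹ = [[-8, -2187], [3, 729]] · [[1, 3], [-3, -8]] = [[6553, 17472], [-2184, -5823]].

[[6553, 17472], [-2184, -5823]]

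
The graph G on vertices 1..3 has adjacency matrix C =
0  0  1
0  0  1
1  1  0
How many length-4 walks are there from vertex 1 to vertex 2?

The number of length-4 walks from vertex 1 to vertex 2 is entry (1,2) of C⁴, where C is the adjacency matrix.
C² = [[1, 1, 0], [1, 1, 0], [0, 0, 2]]
C³ = [[0, 0, 2], [0, 0, 2], [2, 2, 0]]
C⁴ = [[2, 2, 0], [2, 2, 0], [0, 0, 4]]

2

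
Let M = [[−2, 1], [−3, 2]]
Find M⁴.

M² = I (check: tr M = 0 and det M = −1), so M⁴ = I since 4 is even.

[[1, 0], [0, 1]]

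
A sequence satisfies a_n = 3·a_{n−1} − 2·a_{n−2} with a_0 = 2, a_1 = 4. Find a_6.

128

With companion matrix M = [[3, −2], [1, 0]], [a_n, a_{n−1}]ᵀ = M·[a_{n−1}, a_{n−2}]ᵀ, so [a_6, a_5]ᵀ = M^5·[a_1, a_0]ᵀ.
M^5 = [[63, −62], [31, −30]], giving [a_6, a_5]ᵀ = [[128], [64]].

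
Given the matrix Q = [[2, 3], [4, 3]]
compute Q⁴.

[[556, 555], [740, 741]]

Q² = [[16, 15], [20, 21]]
Q³ = [[92, 93], [124, 123]]
Q⁴ = [[556, 555], [740, 741]]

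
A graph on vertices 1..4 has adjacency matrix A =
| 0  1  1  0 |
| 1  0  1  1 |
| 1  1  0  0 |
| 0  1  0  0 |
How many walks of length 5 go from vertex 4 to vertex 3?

6

The number of length-5 walks from vertex 4 to vertex 3 is entry (4,3) of A⁵, where A is the adjacency matrix.
A² = [[2, 1, 1, 1], [1, 3, 1, 0], [1, 1, 2, 1], [1, 0, 1, 1]]
A³ = [[2, 4, 3, 1], [4, 2, 4, 3], [3, 4, 2, 1], [1, 3, 1, 0]]
A⁴ = [[7, 6, 6, 4], [6, 11, 6, 2], [6, 6, 7, 4], [4, 2, 4, 3]]
A⁵ = [[12, 17, 13, 6], [17, 14, 17, 11], [13, 17, 12, 6], [6, 11, 6, 2]]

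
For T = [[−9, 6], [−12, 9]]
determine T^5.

[[−729, 486], [−972, 729]]

tr T = 0 and det T = −9, so the characteristic polynomial is λ² − (0)λ + (−9) with roots −3 and 3.
Eigenvectors give P = [[1, −1], [1, −2]] with P⁻¹ = [[2, −1], [1, −1]], and T = P·diag(−3, 3)·P⁻¹.
Then T^5 = P·diag(−243, 243)·P⁻¹ = [[−243, −243], [−243, −486]] · [[2, −1], [1, −1]] = [[−729, 486], [−972, 729]].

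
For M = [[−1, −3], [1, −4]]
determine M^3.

[[17, −54], [18, −37]]

M^2 = [[−2, 15], [−5, 13]]
M^3 = [[17, −54], [18, −37]]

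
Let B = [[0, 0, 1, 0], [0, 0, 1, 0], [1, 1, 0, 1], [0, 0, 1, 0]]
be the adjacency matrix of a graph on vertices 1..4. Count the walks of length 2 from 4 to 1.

The number of length-2 walks from vertex 4 to vertex 1 is entry (4,1) of B², where B is the adjacency matrix.
B² = [[1, 1, 0, 1], [1, 1, 0, 1], [0, 0, 3, 0], [1, 1, 0, 1]]

1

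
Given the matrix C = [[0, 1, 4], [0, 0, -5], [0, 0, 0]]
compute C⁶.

[[0, 0, 0], [0, 0, 0], [0, 0, 0]]

C is strictly triangular, hence nilpotent: C³ = 0, so C⁶ = 0.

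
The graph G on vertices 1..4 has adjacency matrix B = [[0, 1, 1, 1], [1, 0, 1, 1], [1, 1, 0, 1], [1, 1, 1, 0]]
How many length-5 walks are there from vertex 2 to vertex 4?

The number of length-5 walks from vertex 2 to vertex 4 is entry (2,4) of B⁵, where B is the adjacency matrix.
B² = [[3, 2, 2, 2], [2, 3, 2, 2], [2, 2, 3, 2], [2, 2, 2, 3]]
B³ = [[6, 7, 7, 7], [7, 6, 7, 7], [7, 7, 6, 7], [7, 7, 7, 6]]
B⁴ = [[21, 20, 20, 20], [20, 21, 20, 20], [20, 20, 21, 20], [20, 20, 20, 21]]
B⁵ = [[60, 61, 61, 61], [61, 60, 61, 61], [61, 61, 60, 61], [61, 61, 61, 60]]

61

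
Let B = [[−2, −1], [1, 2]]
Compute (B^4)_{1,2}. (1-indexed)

B^2 = [[3, 0], [0, 3]]
B^3 = [[−6, −3], [3, 6]]
B^4 = [[9, 0], [0, 9]]

0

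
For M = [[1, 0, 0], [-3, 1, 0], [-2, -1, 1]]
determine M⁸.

M = I + N where N = [[0, 0, 0], [-3, 0, 0], [-2, -1, 0]] is strictly lower-triangular, so N³ = 0.
(I + N)⁸ = I + 8·N + 28·N² = [[1, 0, 0], [-24, 1, 0], [68, -8, 1]].

[[1, 0, 0], [-24, 1, 0], [68, -8, 1]]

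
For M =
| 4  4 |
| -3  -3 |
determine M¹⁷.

[[4, 4], [-3, -3]]

M² = M (a projection; rank 1, trace 1), so M¹⁷ = M.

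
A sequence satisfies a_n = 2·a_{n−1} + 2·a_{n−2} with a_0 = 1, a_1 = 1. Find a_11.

With companion matrix Q = [[2, 2], [1, 0]], [a_n, a_{n−1}]ᵀ = Q·[a_{n−1}, a_{n−2}]ᵀ, so [a_11, a_10]ᵀ = Q^10·[a_1, a_0]ᵀ.
Q^10 = [[18272, 13376], [6688, 4896]], giving [a_11, a_10]ᵀ = [[31648], [11584]].

31648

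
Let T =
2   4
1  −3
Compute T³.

[[12, 44], [11, −43]]

T² = [[8, −4], [−1, 13]]
T³ = [[12, 44], [11, −43]]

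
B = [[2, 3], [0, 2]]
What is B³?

B² = [[4, 12], [0, 4]]
B³ = [[8, 36], [0, 8]]

[[8, 36], [0, 8]]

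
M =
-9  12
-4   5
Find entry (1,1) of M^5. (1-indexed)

-969

tr M = -4 and det M = 3, so the characteristic polynomial is λ² − (-4)λ + (3) with roots -3 and -1.
Eigenvectors give P = [[2, -3], [1, -2]] with P⁻¹ = [[2, -3], [1, -2]], and M = P·diag(-3, -1)·P⁻¹.
Then M^5 = P·diag(-243, -1)·P⁻¹ = [[-486, 3], [-243, 2]] · [[2, -3], [1, -2]] = [[-969, 1452], [-484, 725]].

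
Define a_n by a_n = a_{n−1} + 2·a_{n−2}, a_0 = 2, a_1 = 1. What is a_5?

31

With companion matrix C = [[1, 2], [1, 0]], [a_n, a_{n−1}]ᵀ = C·[a_{n−1}, a_{n−2}]ᵀ, so [a_5, a_4]ᵀ = C⁴·[a_1, a_0]ᵀ.
C⁴ = [[11, 10], [5, 6]], giving [a_5, a_4]ᵀ = [[31], [17]].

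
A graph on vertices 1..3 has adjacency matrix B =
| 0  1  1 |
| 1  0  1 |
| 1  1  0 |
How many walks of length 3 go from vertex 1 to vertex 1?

2

The number of length-3 walks from vertex 1 to vertex 1 is entry (1,1) of B^3, where B is the adjacency matrix.
B^2 = [[2, 1, 1], [1, 2, 1], [1, 1, 2]]
B^3 = [[2, 3, 3], [3, 2, 3], [3, 3, 2]]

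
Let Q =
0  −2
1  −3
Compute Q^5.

[[30, −62], [31, −63]]

tr Q = −3 and det Q = 2, so the characteristic polynomial is λ² − (−3)λ + (2) with roots −2 and −1.
Eigenvectors give P = [[1, 2], [1, 1]] with P⁻¹ = [[−1, 2], [1, −1]], and Q = P·diag(−2, −1)·P⁻¹.
Then Q^5 = P·diag(−32, −1)·P⁻¹ = [[−32, −2], [−32, −1]] · [[−1, 2], [1, −1]] = [[30, −62], [31, −63]].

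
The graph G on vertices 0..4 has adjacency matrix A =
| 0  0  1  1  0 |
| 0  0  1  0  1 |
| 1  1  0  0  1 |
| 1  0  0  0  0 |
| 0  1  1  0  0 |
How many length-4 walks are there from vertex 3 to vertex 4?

1

The number of length-4 walks from vertex 3 to vertex 4 is entry (3,4) of A⁴, where A is the adjacency matrix.
A² = [[2, 1, 0, 0, 1], [1, 2, 1, 0, 1], [0, 1, 3, 1, 1], [0, 0, 1, 1, 0], [1, 1, 1, 0, 2]]
A³ = [[0, 1, 4, 2, 1], [1, 2, 4, 1, 3], [4, 4, 2, 0, 4], [2, 1, 0, 0, 1], [1, 3, 4, 1, 2]]
A⁴ = [[6, 5, 2, 0, 5], [5, 7, 6, 1, 6], [2, 6, 12, 4, 6], [0, 1, 4, 2, 1], [5, 6, 6, 1, 7]]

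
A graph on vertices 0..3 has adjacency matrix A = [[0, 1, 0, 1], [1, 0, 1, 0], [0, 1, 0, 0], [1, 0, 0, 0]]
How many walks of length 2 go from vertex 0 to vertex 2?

1

The number of length-2 walks from vertex 0 to vertex 2 is entry (0,2) of A², where A is the adjacency matrix.
A² = [[2, 0, 1, 0], [0, 2, 0, 1], [1, 0, 1, 0], [0, 1, 0, 1]]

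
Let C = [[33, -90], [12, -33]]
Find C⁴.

tr C = 0 and det C = -9, so the characteristic polynomial is λ² − (0)λ + (-9) with roots 3 and -3.
Eigenvectors give P = [[3, -5], [1, -2]] with P⁻¹ = [[2, -5], [1, -3]], and C = P·diag(3, -3)·P⁻¹.
Then C⁴ = P·diag(81, 81)·P⁻¹ = [[243, -405], [81, -162]] · [[2, -5], [1, -3]] = [[81, 0], [0, 81]].

[[81, 0], [0, 81]]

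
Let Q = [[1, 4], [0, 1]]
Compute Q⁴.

[[1, 16], [0, 1]]

Q = I + N where N = [[0, 4], [0, 0]] is strictly upper-triangular, so N² = 0.
(I + N)⁴ = I + 4·N = [[1, 16], [0, 1]].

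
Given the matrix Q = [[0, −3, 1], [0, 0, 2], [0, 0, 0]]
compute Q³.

[[0, 0, 0], [0, 0, 0], [0, 0, 0]]

Q is strictly triangular, hence nilpotent: Q³ = 0, so Q³ = 0.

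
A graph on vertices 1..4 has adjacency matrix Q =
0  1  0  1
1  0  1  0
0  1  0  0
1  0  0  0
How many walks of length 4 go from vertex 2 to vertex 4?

The number of length-4 walks from vertex 2 to vertex 4 is entry (2,4) of Q⁴, where Q is the adjacency matrix.
Q² = [[2, 0, 1, 0], [0, 2, 0, 1], [1, 0, 1, 0], [0, 1, 0, 1]]
Q³ = [[0, 3, 0, 2], [3, 0, 2, 0], [0, 2, 0, 1], [2, 0, 1, 0]]
Q⁴ = [[5, 0, 3, 0], [0, 5, 0, 3], [3, 0, 2, 0], [0, 3, 0, 2]]

3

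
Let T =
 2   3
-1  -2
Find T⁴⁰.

[[1, 0], [0, 1]]

T² = I (check: tr T = 0 and det T = -1), so T⁴⁰ = I since 40 is even.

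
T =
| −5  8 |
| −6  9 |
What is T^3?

tr T = 4 and det T = 3, so the characteristic polynomial is λ² − (4)λ + (3) with roots 1 and 3.
Eigenvectors give P = [[4, 1], [3, 1]] with P⁻¹ = [[1, −1], [−3, 4]], and T = P·diag(1, 3)·P⁻¹.
Then T^3 = P·diag(1, 27)·P⁻¹ = [[4, 27], [3, 27]] · [[1, −1], [−3, 4]] = [[−77, 104], [−78, 105]].

[[−77, 104], [−78, 105]]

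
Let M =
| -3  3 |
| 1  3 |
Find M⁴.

M² = [[12, 0], [0, 12]]
M³ = [[-36, 36], [12, 36]]
M⁴ = [[144, 0], [0, 144]]

[[144, 0], [0, 144]]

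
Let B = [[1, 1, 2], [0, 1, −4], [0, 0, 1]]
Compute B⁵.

B = I + N where N = [[0, 1, 2], [0, 0, −4], [0, 0, 0]] is strictly upper-triangular, so N³ = 0.
(I + N)⁵ = I + 5·N + 10·N² = [[1, 5, −30], [0, 1, −20], [0, 0, 1]].

[[1, 5, −30], [0, 1, −20], [0, 0, 1]]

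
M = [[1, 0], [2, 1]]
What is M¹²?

M = I + N where N = [[0, 0], [2, 0]] is strictly lower-triangular, so N² = 0.
(I + N)¹² = I + 12·N = [[1, 0], [24, 1]].

[[1, 0], [24, 1]]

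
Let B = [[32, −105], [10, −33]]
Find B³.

[[218, −735], [70, −237]]

tr B = −1 and det B = −6, so the characteristic polynomial is λ² − (−1)λ + (−6) with roots 2 and −3.
Eigenvectors give P = [[7, 3], [2, 1]] with P⁻¹ = [[1, −3], [−2, 7]], and B = P·diag(2, −3)·P⁻¹.
Then B³ = P·diag(8, −27)·P⁻¹ = [[56, −81], [16, −27]] · [[1, −3], [−2, 7]] = [[218, −735], [70, −237]].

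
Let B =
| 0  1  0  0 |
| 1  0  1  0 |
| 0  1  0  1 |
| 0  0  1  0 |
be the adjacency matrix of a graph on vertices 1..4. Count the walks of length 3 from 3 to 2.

The number of length-3 walks from vertex 3 to vertex 2 is entry (3,2) of B^3, where B is the adjacency matrix.
B^2 = [[1, 0, 1, 0], [0, 2, 0, 1], [1, 0, 2, 0], [0, 1, 0, 1]]
B^3 = [[0, 2, 0, 1], [2, 0, 3, 0], [0, 3, 0, 2], [1, 0, 2, 0]]

3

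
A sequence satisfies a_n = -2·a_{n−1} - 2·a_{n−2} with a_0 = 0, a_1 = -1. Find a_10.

With companion matrix A = [[-2, -2], [1, 0]], [a_n, a_{n−1}]ᵀ = A·[a_{n−1}, a_{n−2}]ᵀ, so [a_10, a_9]ᵀ = A⁹·[a_1, a_0]ᵀ.
A⁹ = [[-32, -32], [16, 0]], giving [a_10, a_9]ᵀ = [[32], [-16]].

32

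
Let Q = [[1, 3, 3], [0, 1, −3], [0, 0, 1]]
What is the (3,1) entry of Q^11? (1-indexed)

Q = I + N where N = [[0, 3, 3], [0, 0, −3], [0, 0, 0]] is strictly upper-triangular, so N^3 = 0.
(I + N)^11 = I + 11·N + 55·N^2 = [[1, 33, −462], [0, 1, −33], [0, 0, 1]].

0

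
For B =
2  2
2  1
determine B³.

[[28, 22], [22, 17]]

B² = [[8, 6], [6, 5]]
B³ = [[28, 22], [22, 17]]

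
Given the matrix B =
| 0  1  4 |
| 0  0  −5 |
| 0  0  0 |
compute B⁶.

B is strictly triangular, hence nilpotent: B³ = 0, so B⁶ = 0.

[[0, 0, 0], [0, 0, 0], [0, 0, 0]]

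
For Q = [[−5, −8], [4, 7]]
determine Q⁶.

[[−727, −1456], [728, 1457]]

tr Q = 2 and det Q = −3, so the characteristic polynomial is λ² − (2)λ + (−3) with roots −1 and 3.
Eigenvectors give P = [[2, −1], [−1, 1]] with P⁻¹ = [[1, 1], [1, 2]], and Q = P·diag(−1, 3)·P⁻¹.
Then Q⁶ = P·diag(1, 729)·P⁻¹ = [[2, −729], [−1, 729]] · [[1, 1], [1, 2]] = [[−727, −1456], [728, 1457]].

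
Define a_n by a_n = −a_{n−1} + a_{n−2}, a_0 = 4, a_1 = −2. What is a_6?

With companion matrix T = [[−1, 1], [1, 0]], [a_n, a_{n−1}]ᵀ = T·[a_{n−1}, a_{n−2}]ᵀ, so [a_6, a_5]ᵀ = T^5·[a_1, a_0]ᵀ.
T^5 = [[−8, 5], [5, −3]], giving [a_6, a_5]ᵀ = [[36], [−22]].

36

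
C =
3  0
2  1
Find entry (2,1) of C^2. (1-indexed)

8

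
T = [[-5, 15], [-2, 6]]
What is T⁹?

T² = T (a projection; rank 1, trace 1), so T⁹ = T.

[[-5, 15], [-2, 6]]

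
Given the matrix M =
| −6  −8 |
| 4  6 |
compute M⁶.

[[64, 0], [0, 64]]

tr M = 0 and det M = −4, so the characteristic polynomial is λ² − (0)λ + (−4) with roots −2 and 2.
Eigenvectors give P = [[2, −1], [−1, 1]] with P⁻¹ = [[1, 1], [1, 2]], and M = P·diag(−2, 2)·P⁻¹.
Then M⁶ = P·diag(64, 64)·P⁻¹ = [[128, −64], [−64, 64]] · [[1, 1], [1, 2]] = [[64, 0], [0, 64]].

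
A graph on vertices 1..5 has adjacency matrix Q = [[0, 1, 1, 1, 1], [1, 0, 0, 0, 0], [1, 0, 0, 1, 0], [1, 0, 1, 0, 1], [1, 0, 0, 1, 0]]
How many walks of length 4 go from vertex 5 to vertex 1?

10

The number of length-4 walks from vertex 5 to vertex 1 is entry (5,1) of Q⁴, where Q is the adjacency matrix.
Q² = [[4, 0, 1, 2, 1], [0, 1, 1, 1, 1], [1, 1, 2, 1, 2], [2, 1, 1, 3, 1], [1, 1, 2, 1, 2]]
Q³ = [[4, 4, 6, 6, 6], [4, 0, 1, 2, 1], [6, 1, 2, 5, 2], [6, 2, 5, 4, 5], [6, 1, 2, 5, 2]]
Q⁴ = [[22, 4, 10, 16, 10], [4, 4, 6, 6, 6], [10, 6, 11, 10, 11], [16, 6, 10, 16, 10], [10, 6, 11, 10, 11]]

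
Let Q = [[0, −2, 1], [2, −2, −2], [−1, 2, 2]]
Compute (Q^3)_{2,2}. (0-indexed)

−4

Q^2 = [[−5, 6, 6], [−2, −4, 2], [2, 2, −1]]
Q^3 = [[6, 10, −5], [−10, 16, 10], [5, −10, −4]]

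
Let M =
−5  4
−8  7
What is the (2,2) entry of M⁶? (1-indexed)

1457

tr M = 2 and det M = −3, so the characteristic polynomial is λ² − (2)λ + (−3) with roots 3 and −1.
Eigenvectors give P = [[−1, 1], [−2, 1]] with P⁻¹ = [[1, −1], [2, −1]], and M = P·diag(3, −1)·P⁻¹.
Then M⁶ = P·diag(729, 1)·P⁻¹ = [[−729, 1], [−1458, 1]] · [[1, −1], [2, −1]] = [[−727, 728], [−1456, 1457]].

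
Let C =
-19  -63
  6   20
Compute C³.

[[-55, -189], [18, 62]]

tr C = 1 and det C = -2, so the characteristic polynomial is λ² − (1)λ + (-2) with roots -1 and 2.
Eigenvectors give P = [[7, -3], [-2, 1]] with P⁻¹ = [[1, 3], [2, 7]], and C = P·diag(-1, 2)·P⁻¹.
Then C³ = P·diag(-1, 8)·P⁻¹ = [[-7, -24], [2, 8]] · [[1, 3], [2, 7]] = [[-55, -189], [18, 62]].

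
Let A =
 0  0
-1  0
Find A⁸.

A is strictly triangular, hence nilpotent: A² = 0, so A⁸ = 0.

[[0, 0], [0, 0]]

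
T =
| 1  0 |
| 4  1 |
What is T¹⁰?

[[1, 0], [40, 1]]

T = I + N where N = [[0, 0], [4, 0]] is strictly lower-triangular, so N² = 0.
(I + N)¹⁰ = I + 10·N = [[1, 0], [40, 1]].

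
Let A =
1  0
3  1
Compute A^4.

[[1, 0], [12, 1]]

A = I + N where N = [[0, 0], [3, 0]] is strictly lower-triangular, so N^2 = 0.
(I + N)^4 = I + 4·N = [[1, 0], [12, 1]].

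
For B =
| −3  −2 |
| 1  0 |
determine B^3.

tr B = −3 and det B = 2, so the characteristic polynomial is λ² − (−3)λ + (2) with roots −1 and −2.
Eigenvectors give P = [[−1, −2], [1, 1]] with P⁻¹ = [[1, 2], [−1, −1]], and B = P·diag(−1, −2)·P⁻¹.
Then B^3 = P·diag(−1, −8)·P⁻¹ = [[1, 16], [−1, −8]] · [[1, 2], [−1, −1]] = [[−15, −14], [7, 6]].

[[−15, −14], [7, 6]]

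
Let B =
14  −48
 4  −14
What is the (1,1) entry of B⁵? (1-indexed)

tr B = 0 and det B = −4, so the characteristic polynomial is λ² − (0)λ + (−4) with roots −2 and 2.
Eigenvectors give P = [[3, 4], [1, 1]] with P⁻¹ = [[−1, 4], [1, −3]], and B = P·diag(−2, 2)·P⁻¹.
Then B⁵ = P·diag(−32, 32)·P⁻¹ = [[−96, 128], [−32, 32]] · [[−1, 4], [1, −3]] = [[224, −768], [64, −224]].

224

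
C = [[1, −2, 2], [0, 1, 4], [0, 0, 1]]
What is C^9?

C = I + N where N = [[0, −2, 2], [0, 0, 4], [0, 0, 0]] is strictly upper-triangular, so N^3 = 0.
(I + N)^9 = I + 9·N + 36·N^2 = [[1, −18, −270], [0, 1, 36], [0, 0, 1]].

[[1, −18, −270], [0, 1, 36], [0, 0, 1]]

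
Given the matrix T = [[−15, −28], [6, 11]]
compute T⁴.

[[561, 1120], [−240, −479]]

tr T = −4 and det T = 3, so the characteristic polynomial is λ² − (−4)λ + (3) with roots −3 and −1.
Eigenvectors give P = [[7, −2], [−3, 1]] with P⁻¹ = [[1, 2], [3, 7]], and T = P·diag(−3, −1)·P⁻¹.
Then T⁴ = P·diag(81, 1)·P⁻¹ = [[567, −2], [−243, 1]] · [[1, 2], [3, 7]] = [[561, 1120], [−240, −479]].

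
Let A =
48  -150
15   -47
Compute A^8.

[[63306, -189150], [18915, -56489]]

tr A = 1 and det A = -6, so the characteristic polynomial is λ² − (1)λ + (-6) with roots 3 and -2.
Eigenvectors give P = [[10, 3], [3, 1]] with P⁻¹ = [[1, -3], [-3, 10]], and A = P·diag(3, -2)·P⁻¹.
Then A^8 = P·diag(6561, 256)·P⁻¹ = [[65610, 768], [19683, 256]] · [[1, -3], [-3, 10]] = [[63306, -189150], [18915, -56489]].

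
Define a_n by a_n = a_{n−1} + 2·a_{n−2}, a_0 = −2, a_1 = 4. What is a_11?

1368

With companion matrix B = [[1, 2], [1, 0]], [a_n, a_{n−1}]ᵀ = B·[a_{n−1}, a_{n−2}]ᵀ, so [a_11, a_10]ᵀ = B¹⁰·[a_1, a_0]ᵀ.
B¹⁰ = [[683, 682], [341, 342]], giving [a_11, a_10]ᵀ = [[1368], [680]].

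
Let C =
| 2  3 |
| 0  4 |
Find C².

[[4, 18], [0, 16]]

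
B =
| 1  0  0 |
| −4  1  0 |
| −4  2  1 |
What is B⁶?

[[1, 0, 0], [−24, 1, 0], [−144, 12, 1]]

B = I + N where N = [[0, 0, 0], [−4, 0, 0], [−4, 2, 0]] is strictly lower-triangular, so N³ = 0.
(I + N)⁶ = I + 6·N + 15·N² = [[1, 0, 0], [−24, 1, 0], [−144, 12, 1]].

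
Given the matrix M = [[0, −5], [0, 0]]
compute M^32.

M is strictly triangular, hence nilpotent: M^2 = 0, so M^32 = 0.

[[0, 0], [0, 0]]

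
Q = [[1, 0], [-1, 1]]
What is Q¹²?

[[1, 0], [-12, 1]]

Q = I + N where N = [[0, 0], [-1, 0]] is strictly lower-triangular, so N² = 0.
(I + N)¹² = I + 12·N = [[1, 0], [-12, 1]].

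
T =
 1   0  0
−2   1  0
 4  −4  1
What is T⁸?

[[1, 0, 0], [−16, 1, 0], [256, −32, 1]]

T = I + N where N = [[0, 0, 0], [−2, 0, 0], [4, −4, 0]] is strictly lower-triangular, so N³ = 0.
(I + N)⁸ = I + 8·N + 28·N² = [[1, 0, 0], [−16, 1, 0], [256, −32, 1]].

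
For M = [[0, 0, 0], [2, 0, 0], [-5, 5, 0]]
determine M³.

M is strictly triangular, hence nilpotent: M³ = 0, so M³ = 0.

[[0, 0, 0], [0, 0, 0], [0, 0, 0]]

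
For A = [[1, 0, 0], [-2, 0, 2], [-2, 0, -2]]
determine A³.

[[1, 0, 0], [2, 0, 8], [-6, 0, -8]]

A² = [[1, 0, 0], [-6, 0, -4], [2, 0, 4]]
A³ = [[1, 0, 0], [2, 0, 8], [-6, 0, -8]]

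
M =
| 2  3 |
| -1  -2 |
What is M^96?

[[1, 0], [0, 1]]

M² = I (check: tr M = 0 and det M = -1), so M^96 = I since 96 is even.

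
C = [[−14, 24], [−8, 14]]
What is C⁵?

[[−224, 384], [−128, 224]]

tr C = 0 and det C = −4, so the characteristic polynomial is λ² − (0)λ + (−4) with roots −2 and 2.
Eigenvectors give P = [[−2, −3], [−1, −2]] with P⁻¹ = [[−2, 3], [1, −2]], and C = P·diag(−2, 2)·P⁻¹.
Then C⁵ = P·diag(−32, 32)·P⁻¹ = [[64, −96], [32, −64]] · [[−2, 3], [1, −2]] = [[−224, 384], [−128, 224]].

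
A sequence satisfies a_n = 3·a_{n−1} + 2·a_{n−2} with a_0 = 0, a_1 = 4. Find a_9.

With companion matrix A = [[3, 2], [1, 0]], [a_n, a_{n−1}]ᵀ = A·[a_{n−1}, a_{n−2}]ᵀ, so [a_9, a_8]ᵀ = A^8·[a_1, a_0]ᵀ.
A^8 = [[22363, 12558], [6279, 3526]], giving [a_9, a_8]ᵀ = [[89452], [25116]].

89452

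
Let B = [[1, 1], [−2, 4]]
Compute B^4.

tr B = 5 and det B = 6, so the characteristic polynomial is λ² − (5)λ + (6) with roots 3 and 2.
Eigenvectors give P = [[−1, 1], [−2, 1]] with P⁻¹ = [[1, −1], [2, −1]], and B = P·diag(3, 2)·P⁻¹.
Then B^4 = P·diag(81, 16)·P⁻¹ = [[−81, 16], [−162, 16]] · [[1, −1], [2, −1]] = [[−49, 65], [−130, 146]].

[[−49, 65], [−130, 146]]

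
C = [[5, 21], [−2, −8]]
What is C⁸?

[[−1529, −5355], [510, 1786]]

tr C = −3 and det C = 2, so the characteristic polynomial is λ² − (−3)λ + (2) with roots −1 and −2.
Eigenvectors give P = [[7, −3], [−2, 1]] with P⁻¹ = [[1, 3], [2, 7]], and C = P·diag(−1, −2)·P⁻¹.
Then C⁸ = P·diag(1, 256)·P⁻¹ = [[7, −768], [−2, 256]] · [[1, 3], [2, 7]] = [[−1529, −5355], [510, 1786]].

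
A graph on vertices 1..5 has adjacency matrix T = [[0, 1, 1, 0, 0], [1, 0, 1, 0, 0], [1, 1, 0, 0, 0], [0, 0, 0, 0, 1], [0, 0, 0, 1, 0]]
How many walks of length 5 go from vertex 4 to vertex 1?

The number of length-5 walks from vertex 4 to vertex 1 is entry (4,1) of T⁵, where T is the adjacency matrix.
T² = [[2, 1, 1, 0, 0], [1, 2, 1, 0, 0], [1, 1, 2, 0, 0], [0, 0, 0, 1, 0], [0, 0, 0, 0, 1]]
T³ = [[2, 3, 3, 0, 0], [3, 2, 3, 0, 0], [3, 3, 2, 0, 0], [0, 0, 0, 0, 1], [0, 0, 0, 1, 0]]
T⁴ = [[6, 5, 5, 0, 0], [5, 6, 5, 0, 0], [5, 5, 6, 0, 0], [0, 0, 0, 1, 0], [0, 0, 0, 0, 1]]
T⁵ = [[10, 11, 11, 0, 0], [11, 10, 11, 0, 0], [11, 11, 10, 0, 0], [0, 0, 0, 0, 1], [0, 0, 0, 1, 0]]

0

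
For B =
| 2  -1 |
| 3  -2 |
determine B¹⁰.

[[1, 0], [0, 1]]

B² = I (check: tr B = 0 and det B = -1), so B¹⁰ = I since 10 is even.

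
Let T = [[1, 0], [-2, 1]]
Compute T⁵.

T = I + N where N = [[0, 0], [-2, 0]] is strictly lower-triangular, so N² = 0.
(I + N)⁵ = I + 5·N = [[1, 0], [-10, 1]].

[[1, 0], [-10, 1]]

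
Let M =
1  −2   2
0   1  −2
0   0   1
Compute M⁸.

[[1, −16, 128], [0, 1, −16], [0, 0, 1]]

M = I + N where N = [[0, −2, 2], [0, 0, −2], [0, 0, 0]] is strictly upper-triangular, so N³ = 0.
(I + N)⁸ = I + 8·N + 28·N² = [[1, −16, 128], [0, 1, −16], [0, 0, 1]].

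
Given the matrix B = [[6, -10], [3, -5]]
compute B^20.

B² = B (a projection; rank 1, trace 1), so B^20 = B.

[[6, -10], [3, -5]]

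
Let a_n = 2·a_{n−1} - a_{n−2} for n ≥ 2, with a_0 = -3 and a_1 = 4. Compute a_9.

With companion matrix B = [[2, -1], [1, 0]], [a_n, a_{n−1}]ᵀ = B·[a_{n−1}, a_{n−2}]ᵀ, so [a_9, a_8]ᵀ = B⁸·[a_1, a_0]ᵀ.
B⁸ = [[9, -8], [8, -7]], giving [a_9, a_8]ᵀ = [[60], [53]].

60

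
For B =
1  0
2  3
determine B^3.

[[1, 0], [26, 27]]

tr B = 4 and det B = 3, so the characteristic polynomial is λ² − (4)λ + (3) with roots 1 and 3.
Eigenvectors give P = [[-1, 0], [1, 1]] with P⁻¹ = [[-1, 0], [1, 1]], and B = P·diag(1, 3)·P⁻¹.
Then B^3 = P·diag(1, 27)·P⁻¹ = [[-1, 0], [1, 27]] · [[-1, 0], [1, 1]] = [[1, 0], [26, 27]].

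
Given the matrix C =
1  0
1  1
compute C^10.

C = I + N where N = [[0, 0], [1, 0]] is strictly lower-triangular, so N^2 = 0.
(I + N)^10 = I + 10·N = [[1, 0], [10, 1]].

[[1, 0], [10, 1]]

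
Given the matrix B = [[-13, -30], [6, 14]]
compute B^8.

tr B = 1 and det B = -2, so the characteristic polynomial is λ² − (1)λ + (-2) with roots -1 and 2.
Eigenvectors give P = [[5, 2], [-2, -1]] with P⁻¹ = [[1, 2], [-2, -5]], and B = P·diag(-1, 2)·P⁻¹.
Then B^8 = P·diag(1, 256)·P⁻¹ = [[5, 512], [-2, -256]] · [[1, 2], [-2, -5]] = [[-1019, -2550], [510, 1276]].

[[-1019, -2550], [510, 1276]]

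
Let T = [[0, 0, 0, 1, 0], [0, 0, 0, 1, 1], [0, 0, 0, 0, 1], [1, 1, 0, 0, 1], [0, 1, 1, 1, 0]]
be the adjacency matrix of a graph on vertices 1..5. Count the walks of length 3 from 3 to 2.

1

The number of length-3 walks from vertex 3 to vertex 2 is entry (3,2) of T^3, where T is the adjacency matrix.
T^2 = [[1, 1, 0, 0, 1], [1, 2, 1, 1, 1], [0, 1, 1, 1, 0], [0, 1, 1, 3, 1], [1, 1, 0, 1, 3]]
T^3 = [[0, 1, 1, 3, 1], [1, 2, 1, 4, 4], [1, 1, 0, 1, 3], [3, 4, 1, 2, 5], [1, 4, 3, 5, 2]]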